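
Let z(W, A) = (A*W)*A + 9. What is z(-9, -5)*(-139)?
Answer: 30024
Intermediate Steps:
z(W, A) = 9 + W*A² (z(W, A) = W*A² + 9 = 9 + W*A²)
z(-9, -5)*(-139) = (9 - 9*(-5)²)*(-139) = (9 - 9*25)*(-139) = (9 - 225)*(-139) = -216*(-139) = 30024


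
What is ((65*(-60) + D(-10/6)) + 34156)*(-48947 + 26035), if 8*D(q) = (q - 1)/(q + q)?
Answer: -3466138816/5 ≈ -6.9323e+8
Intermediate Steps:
D(q) = (-1 + q)/(16*q) (D(q) = ((q - 1)/(q + q))/8 = ((-1 + q)/((2*q)))/8 = ((-1 + q)*(1/(2*q)))/8 = ((-1 + q)/(2*q))/8 = (-1 + q)/(16*q))
((65*(-60) + D(-10/6)) + 34156)*(-48947 + 26035) = ((65*(-60) + (-1 - 10/6)/(16*((-10/6)))) + 34156)*(-48947 + 26035) = ((-3900 + (-1 - 10*1/6)/(16*((-10*1/6)))) + 34156)*(-22912) = ((-3900 + (-1 - 5/3)/(16*(-5/3))) + 34156)*(-22912) = ((-3900 + (1/16)*(-3/5)*(-8/3)) + 34156)*(-22912) = ((-3900 + 1/10) + 34156)*(-22912) = (-38999/10 + 34156)*(-22912) = (302561/10)*(-22912) = -3466138816/5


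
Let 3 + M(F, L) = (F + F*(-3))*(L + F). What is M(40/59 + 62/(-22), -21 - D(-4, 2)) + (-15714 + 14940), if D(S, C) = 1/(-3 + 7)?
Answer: -738887823/842402 ≈ -877.12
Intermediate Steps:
D(S, C) = ¼ (D(S, C) = 1/4 = ¼)
M(F, L) = -3 - 2*F*(F + L) (M(F, L) = -3 + (F + F*(-3))*(L + F) = -3 + (F - 3*F)*(F + L) = -3 + (-2*F)*(F + L) = -3 - 2*F*(F + L))
M(40/59 + 62/(-22), -21 - D(-4, 2)) + (-15714 + 14940) = (-3 - 2*(40/59 + 62/(-22))² - 2*(40/59 + 62/(-22))*(-21 - 1*¼)) + (-15714 + 14940) = (-3 - 2*(40*(1/59) + 62*(-1/22))² - 2*(40*(1/59) + 62*(-1/22))*(-21 - ¼)) - 774 = (-3 - 2*(40/59 - 31/11)² - 2*(40/59 - 31/11)*(-85/4)) - 774 = (-3 - 2*(-1389/649)² - 2*(-1389/649)*(-85/4)) - 774 = (-3 - 2*1929321/421201 - 118065/1298) - 774 = (-3 - 3858642/421201 - 118065/1298) - 774 = -86868675/842402 - 774 = -738887823/842402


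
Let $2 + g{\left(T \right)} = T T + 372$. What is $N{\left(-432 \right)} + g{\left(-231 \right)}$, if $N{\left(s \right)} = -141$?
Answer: $53590$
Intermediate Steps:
$g{\left(T \right)} = 370 + T^{2}$ ($g{\left(T \right)} = -2 + \left(T T + 372\right) = -2 + \left(T^{2} + 372\right) = -2 + \left(372 + T^{2}\right) = 370 + T^{2}$)
$N{\left(-432 \right)} + g{\left(-231 \right)} = -141 + \left(370 + \left(-231\right)^{2}\right) = -141 + \left(370 + 53361\right) = -141 + 53731 = 53590$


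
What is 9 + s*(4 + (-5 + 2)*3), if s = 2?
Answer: -1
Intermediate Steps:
9 + s*(4 + (-5 + 2)*3) = 9 + 2*(4 + (-5 + 2)*3) = 9 + 2*(4 - 3*3) = 9 + 2*(4 - 9) = 9 + 2*(-5) = 9 - 10 = -1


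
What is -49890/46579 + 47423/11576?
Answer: 1631389277/539198504 ≈ 3.0256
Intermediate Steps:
-49890/46579 + 47423/11576 = 1631389277/539198504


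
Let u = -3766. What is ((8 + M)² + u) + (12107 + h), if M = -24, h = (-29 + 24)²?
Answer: 8622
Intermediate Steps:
h = 25 (h = (-5)² = 25)
((8 + M)² + u) + (12107 + h) = ((8 - 24)² - 3766) + (12107 + 25) = ((-16)² - 3766) + 12132 = (256 - 3766) + 12132 = -3510 + 12132 = 8622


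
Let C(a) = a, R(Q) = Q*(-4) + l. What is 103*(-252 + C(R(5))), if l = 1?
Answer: -27913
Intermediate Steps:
R(Q) = 1 - 4*Q (R(Q) = Q*(-4) + 1 = -4*Q + 1 = 1 - 4*Q)
103*(-252 + C(R(5))) = 103*(-252 + (1 - 4*5)) = 103*(-252 + (1 - 20)) = 103*(-252 - 19) = 103*(-271) = -27913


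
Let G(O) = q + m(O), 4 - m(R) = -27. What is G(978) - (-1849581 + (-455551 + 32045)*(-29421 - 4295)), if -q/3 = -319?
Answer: -14277077727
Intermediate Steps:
q = 957 (q = -3*(-319) = 957)
m(R) = 31 (m(R) = 4 - 1*(-27) = 4 + 27 = 31)
G(O) = 988 (G(O) = 957 + 31 = 988)
G(978) - (-1849581 + (-455551 + 32045)*(-29421 - 4295)) = 988 - (-1849581 + (-455551 + 32045)*(-29421 - 4295)) = 988 - (-1849581 - 423506*(-33716)) = 988 - (-1849581 + 14278928296) = 988 - 1*14277078715 = 988 - 14277078715 = -14277077727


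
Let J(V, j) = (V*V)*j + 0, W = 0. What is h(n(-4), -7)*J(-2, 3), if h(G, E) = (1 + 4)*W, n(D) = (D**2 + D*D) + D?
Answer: 0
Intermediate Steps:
J(V, j) = j*V**2 (J(V, j) = V**2*j + 0 = j*V**2 + 0 = j*V**2)
n(D) = D + 2*D**2 (n(D) = (D**2 + D**2) + D = 2*D**2 + D = D + 2*D**2)
h(G, E) = 0 (h(G, E) = (1 + 4)*0 = 5*0 = 0)
h(n(-4), -7)*J(-2, 3) = 0*(3*(-2)**2) = 0*(3*4) = 0*12 = 0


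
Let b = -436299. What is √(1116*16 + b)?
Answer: I*√418443 ≈ 646.87*I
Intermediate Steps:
√(1116*16 + b) = √(1116*16 - 436299) = √(17856 - 436299) = √(-418443) = I*√418443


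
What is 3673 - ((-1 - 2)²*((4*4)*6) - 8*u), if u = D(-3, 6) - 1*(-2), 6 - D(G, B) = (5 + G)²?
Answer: 2841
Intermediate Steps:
D(G, B) = 6 - (5 + G)²
u = 4 (u = (6 - (5 - 3)²) - 1*(-2) = (6 - 1*2²) + 2 = (6 - 1*4) + 2 = (6 - 4) + 2 = 2 + 2 = 4)
3673 - ((-1 - 2)²*((4*4)*6) - 8*u) = 3673 - ((-1 - 2)²*((4*4)*6) - 8*4) = 3673 - ((-3)²*(16*6) - 32) = 3673 - (9*96 - 32) = 3673 - (864 - 32) = 3673 - 1*832 = 3673 - 832 = 2841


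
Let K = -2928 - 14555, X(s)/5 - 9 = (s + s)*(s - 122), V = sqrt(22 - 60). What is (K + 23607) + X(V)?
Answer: 5789 - 1220*I*sqrt(38) ≈ 5789.0 - 7520.6*I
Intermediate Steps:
V = I*sqrt(38) (V = sqrt(-38) = I*sqrt(38) ≈ 6.1644*I)
X(s) = 45 + 10*s*(-122 + s) (X(s) = 45 + 5*((s + s)*(s - 122)) = 45 + 5*((2*s)*(-122 + s)) = 45 + 5*(2*s*(-122 + s)) = 45 + 10*s*(-122 + s))
K = -17483
(K + 23607) + X(V) = (-17483 + 23607) + (45 - 1220*I*sqrt(38) + 10*(I*sqrt(38))**2) = 6124 + (45 - 1220*I*sqrt(38) + 10*(-38)) = 6124 + (45 - 1220*I*sqrt(38) - 380) = 6124 + (-335 - 1220*I*sqrt(38)) = 5789 - 1220*I*sqrt(38)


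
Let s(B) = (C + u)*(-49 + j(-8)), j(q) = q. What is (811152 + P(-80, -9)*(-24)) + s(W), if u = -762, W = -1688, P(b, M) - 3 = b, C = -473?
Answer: 883395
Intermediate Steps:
P(b, M) = 3 + b
s(B) = 70395 (s(B) = (-473 - 762)*(-49 - 8) = -1235*(-57) = 70395)
(811152 + P(-80, -9)*(-24)) + s(W) = (811152 + (3 - 80)*(-24)) + 70395 = (811152 - 77*(-24)) + 70395 = (811152 + 1848) + 70395 = 813000 + 70395 = 883395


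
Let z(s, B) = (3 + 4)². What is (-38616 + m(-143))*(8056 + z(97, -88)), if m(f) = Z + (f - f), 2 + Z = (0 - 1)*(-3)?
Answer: -312974575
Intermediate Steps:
z(s, B) = 49 (z(s, B) = 7² = 49)
Z = 1 (Z = -2 + (0 - 1)*(-3) = -2 - 1*(-3) = -2 + 3 = 1)
m(f) = 1 (m(f) = 1 + (f - f) = 1 + 0 = 1)
(-38616 + m(-143))*(8056 + z(97, -88)) = (-38616 + 1)*(8056 + 49) = -38615*8105 = -312974575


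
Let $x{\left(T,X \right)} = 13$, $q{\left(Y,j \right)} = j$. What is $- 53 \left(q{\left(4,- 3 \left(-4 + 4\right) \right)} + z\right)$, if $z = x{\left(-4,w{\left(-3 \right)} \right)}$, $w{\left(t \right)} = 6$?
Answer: $-689$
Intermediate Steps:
$z = 13$
$- 53 \left(q{\left(4,- 3 \left(-4 + 4\right) \right)} + z\right) = - 53 \left(- 3 \left(-4 + 4\right) + 13\right) = - 53 \left(\left(-3\right) 0 + 13\right) = - 53 \left(0 + 13\right) = \left(-53\right) 13 = -689$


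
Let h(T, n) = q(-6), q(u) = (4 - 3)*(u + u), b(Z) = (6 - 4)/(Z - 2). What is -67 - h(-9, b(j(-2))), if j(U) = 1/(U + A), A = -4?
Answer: -55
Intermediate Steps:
j(U) = 1/(-4 + U) (j(U) = 1/(U - 4) = 1/(-4 + U))
b(Z) = 2/(-2 + Z)
q(u) = 2*u (q(u) = 1*(2*u) = 2*u)
h(T, n) = -12 (h(T, n) = 2*(-6) = -12)
-67 - h(-9, b(j(-2))) = -67 - 1*(-12) = -67 + 12 = -55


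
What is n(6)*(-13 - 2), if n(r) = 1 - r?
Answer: 75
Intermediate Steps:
n(6)*(-13 - 2) = (1 - 1*6)*(-13 - 2) = (1 - 6)*(-15) = -5*(-15) = 75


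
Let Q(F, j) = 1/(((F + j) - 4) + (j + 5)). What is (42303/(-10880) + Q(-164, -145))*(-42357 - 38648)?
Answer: 18272954467/57984 ≈ 3.1514e+5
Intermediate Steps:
Q(F, j) = 1/(1 + F + 2*j) (Q(F, j) = 1/((-4 + F + j) + (5 + j)) = 1/(1 + F + 2*j))
(42303/(-10880) + Q(-164, -145))*(-42357 - 38648) = (42303/(-10880) + 1/(1 - 164 + 2*(-145)))*(-42357 - 38648) = (42303*(-1/10880) + 1/(1 - 164 - 290))*(-81005) = (-42303/10880 + 1/(-453))*(-81005) = (-42303/10880 - 1/453)*(-81005) = -19174139/4928640*(-81005) = 18272954467/57984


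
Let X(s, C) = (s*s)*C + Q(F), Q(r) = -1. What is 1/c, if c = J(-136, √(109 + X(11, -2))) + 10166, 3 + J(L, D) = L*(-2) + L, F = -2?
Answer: 1/10299 ≈ 9.7097e-5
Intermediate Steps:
X(s, C) = -1 + C*s² (X(s, C) = (s*s)*C - 1 = s²*C - 1 = C*s² - 1 = -1 + C*s²)
J(L, D) = -3 - L (J(L, D) = -3 + (L*(-2) + L) = -3 + (-2*L + L) = -3 - L)
c = 10299 (c = (-3 - 1*(-136)) + 10166 = (-3 + 136) + 10166 = 133 + 10166 = 10299)
1/c = 1/10299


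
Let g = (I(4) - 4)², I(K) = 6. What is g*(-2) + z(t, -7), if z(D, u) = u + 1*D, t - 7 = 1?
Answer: -7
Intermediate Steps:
t = 8 (t = 7 + 1 = 8)
z(D, u) = D + u (z(D, u) = u + D = D + u)
g = 4 (g = (6 - 4)² = 2² = 4)
g*(-2) + z(t, -7) = 4*(-2) + (8 - 7) = -8 + 1 = -7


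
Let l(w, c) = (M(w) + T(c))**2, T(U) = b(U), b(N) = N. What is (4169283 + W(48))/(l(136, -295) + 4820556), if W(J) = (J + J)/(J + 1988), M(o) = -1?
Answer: 2122165071/2498259548 ≈ 0.84946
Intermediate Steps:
T(U) = U
W(J) = 2*J/(1988 + J) (W(J) = (2*J)/(1988 + J) = 2*J/(1988 + J))
l(w, c) = (-1 + c)**2
(4169283 + W(48))/(l(136, -295) + 4820556) = (4169283 + 2*48/(1988 + 48))/((-1 - 295)**2 + 4820556) = (4169283 + 2*48/2036)/((-296)**2 + 4820556) = (4169283 + 2*48*(1/2036))/(87616 + 4820556) = (4169283 + 24/509)/4908172 = (2122165071/509)*(1/4908172) = 2122165071/2498259548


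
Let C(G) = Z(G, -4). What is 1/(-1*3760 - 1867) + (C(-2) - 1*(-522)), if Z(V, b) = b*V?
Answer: 2982309/5627 ≈ 530.00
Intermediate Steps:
Z(V, b) = V*b
C(G) = -4*G (C(G) = G*(-4) = -4*G)
1/(-1*3760 - 1867) + (C(-2) - 1*(-522)) = 1/(-1*3760 - 1867) + (-4*(-2) - 1*(-522)) = 1/(-3760 - 1867) + (8 + 522) = 1/(-5627) + 530 = -1/5627 + 530 = 2982309/5627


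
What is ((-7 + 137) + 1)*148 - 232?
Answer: 19156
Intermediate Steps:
((-7 + 137) + 1)*148 - 232 = (130 + 1)*148 - 232 = 131*148 - 232 = 19388 - 232 = 19156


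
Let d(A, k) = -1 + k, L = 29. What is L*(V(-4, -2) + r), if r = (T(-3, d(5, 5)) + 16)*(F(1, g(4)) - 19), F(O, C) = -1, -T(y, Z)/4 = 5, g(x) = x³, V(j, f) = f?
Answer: 2262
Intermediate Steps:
T(y, Z) = -20 (T(y, Z) = -4*5 = -20)
r = 80 (r = (-20 + 16)*(-1 - 19) = -4*(-20) = 80)
L*(V(-4, -2) + r) = 29*(-2 + 80) = 29*78 = 2262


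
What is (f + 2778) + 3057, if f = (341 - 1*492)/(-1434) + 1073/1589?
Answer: 13297561331/2278626 ≈ 5835.8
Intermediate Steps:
f = 1778621/2278626 (f = (341 - 492)*(-1/1434) + 1073*(1/1589) = -151*(-1/1434) + 1073/1589 = 151/1434 + 1073/1589 = 1778621/2278626 ≈ 0.78057)
(f + 2778) + 3057 = (1778621/2278626 + 2778) + 3057 = 6331801649/2278626 + 3057 = 13297561331/2278626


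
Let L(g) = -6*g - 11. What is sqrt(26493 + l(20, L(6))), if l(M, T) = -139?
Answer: sqrt(26354) ≈ 162.34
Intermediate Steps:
L(g) = -11 - 6*g
sqrt(26493 + l(20, L(6))) = sqrt(26493 - 139) = sqrt(26354)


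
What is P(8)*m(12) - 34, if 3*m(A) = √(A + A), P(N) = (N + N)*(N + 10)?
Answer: -34 + 192*√6 ≈ 436.30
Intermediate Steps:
P(N) = 2*N*(10 + N) (P(N) = (2*N)*(10 + N) = 2*N*(10 + N))
m(A) = √2*√A/3 (m(A) = √(A + A)/3 = √(2*A)/3 = (√2*√A)/3 = √2*√A/3)
P(8)*m(12) - 34 = (2*8*(10 + 8))*(√2*√12/3) - 34 = (2*8*18)*(√2*(2*√3)/3) - 34 = 288*(2*√6/3) - 34 = 192*√6 - 34 = -34 + 192*√6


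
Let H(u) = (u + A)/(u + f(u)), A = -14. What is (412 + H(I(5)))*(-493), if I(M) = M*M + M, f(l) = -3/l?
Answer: -60810564/299 ≈ -2.0338e+5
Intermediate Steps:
I(M) = M + M² (I(M) = M² + M = M + M²)
H(u) = (-14 + u)/(u - 3/u) (H(u) = (u - 14)/(u - 3/u) = (-14 + u)/(u - 3/u))
(412 + H(I(5)))*(-493) = (412 + (5*(1 + 5))*(-14 + 5*(1 + 5))/(-3 + (5*(1 + 5))²))*(-493) = (412 + (5*6)*(-14 + 5*6)/(-3 + (5*6)²))*(-493) = (412 + 30*(-14 + 30)/(-3 + 30²))*(-493) = (412 + 30*16/(-3 + 900))*(-493) = (412 + 30*16/897)*(-493) = (412 + 30*(1/897)*16)*(-493) = (412 + 160/299)*(-493) = (123348/299)*(-493) = -60810564/299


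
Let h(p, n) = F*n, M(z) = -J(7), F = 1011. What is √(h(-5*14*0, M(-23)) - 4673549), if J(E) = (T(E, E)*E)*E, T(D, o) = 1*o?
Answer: I*√5020322 ≈ 2240.6*I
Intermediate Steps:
T(D, o) = o
J(E) = E³ (J(E) = (E*E)*E = E²*E = E³)
M(z) = -343 (M(z) = -1*7³ = -1*343 = -343)
h(p, n) = 1011*n
√(h(-5*14*0, M(-23)) - 4673549) = √(1011*(-343) - 4673549) = √(-346773 - 4673549) = √(-5020322) = I*√5020322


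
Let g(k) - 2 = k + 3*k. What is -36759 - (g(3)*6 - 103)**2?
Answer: -37120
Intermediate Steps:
g(k) = 2 + 4*k (g(k) = 2 + (k + 3*k) = 2 + 4*k)
-36759 - (g(3)*6 - 103)**2 = -36759 - ((2 + 4*3)*6 - 103)**2 = -36759 - ((2 + 12)*6 - 103)**2 = -36759 - (14*6 - 103)**2 = -36759 - (84 - 103)**2 = -36759 - 1*(-19)**2 = -36759 - 1*361 = -36759 - 361 = -37120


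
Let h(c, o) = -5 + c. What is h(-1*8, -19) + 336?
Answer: 323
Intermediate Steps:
h(-1*8, -19) + 336 = (-5 - 1*8) + 336 = (-5 - 8) + 336 = -13 + 336 = 323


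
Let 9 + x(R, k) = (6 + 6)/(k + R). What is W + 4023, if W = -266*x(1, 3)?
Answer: 5619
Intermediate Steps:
x(R, k) = -9 + 12/(R + k) (x(R, k) = -9 + (6 + 6)/(k + R) = -9 + 12/(R + k))
W = 1596 (W = -798*(4 - 3*1 - 3*3)/(1 + 3) = -798*(4 - 3 - 9)/4 = -798*(-8)/4 = -266*(-6) = 1596)
W + 4023 = 1596 + 4023 = 5619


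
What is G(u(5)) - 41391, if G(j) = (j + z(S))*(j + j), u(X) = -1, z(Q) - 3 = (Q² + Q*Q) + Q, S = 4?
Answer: -41467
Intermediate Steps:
z(Q) = 3 + Q + 2*Q² (z(Q) = 3 + ((Q² + Q*Q) + Q) = 3 + ((Q² + Q²) + Q) = 3 + (2*Q² + Q) = 3 + (Q + 2*Q²) = 3 + Q + 2*Q²)
G(j) = 2*j*(39 + j) (G(j) = (j + (3 + 4 + 2*4²))*(j + j) = (j + (3 + 4 + 2*16))*(2*j) = (j + (3 + 4 + 32))*(2*j) = (j + 39)*(2*j) = (39 + j)*(2*j) = 2*j*(39 + j))
G(u(5)) - 41391 = 2*(-1)*(39 - 1) - 41391 = 2*(-1)*38 - 41391 = -76 - 41391 = -41467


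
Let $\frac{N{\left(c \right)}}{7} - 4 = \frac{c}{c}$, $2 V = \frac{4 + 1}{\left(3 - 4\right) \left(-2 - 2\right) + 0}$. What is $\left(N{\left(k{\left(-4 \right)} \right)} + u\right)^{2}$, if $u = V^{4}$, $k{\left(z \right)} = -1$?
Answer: $\frac{20731680225}{16777216} \approx 1235.7$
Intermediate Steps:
$V = \frac{5}{8}$ ($V = \frac{\left(4 + 1\right) \frac{1}{\left(3 - 4\right) \left(-2 - 2\right) + 0}}{2} = \frac{5 \frac{1}{\left(-1\right) \left(-4\right) + 0}}{2} = \frac{5 \frac{1}{4 + 0}}{2} = \frac{5 \cdot \frac{1}{4}}{2} = \frac{1}{2} \cdot \frac{5}{4} = \frac{5}{8} \approx 0.625$)
$N{\left(c \right)} = 35$ ($N{\left(c \right)} = 28 + 7 \frac{c}{c} = 28 + 7 \cdot 1 = 28 + 7 = 35$)
$u = \frac{625}{4096}$ ($u = \left(\frac{5}{8}\right)^{4} = \frac{625}{4096} \approx 0.15259$)
$\left(N{\left(k{\left(-4 \right)} \right)} + u\right)^{2} = \left(35 + \frac{625}{4096}\right)^{2} = \left(\frac{143985}{4096}\right)^{2} = \frac{20731680225}{16777216}$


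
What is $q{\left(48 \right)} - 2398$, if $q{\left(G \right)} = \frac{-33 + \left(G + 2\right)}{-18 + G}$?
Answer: $- \frac{71923}{30} \approx -2397.4$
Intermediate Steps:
$q{\left(G \right)} = \frac{-31 + G}{-18 + G}$ ($q{\left(G \right)} = \frac{-33 + \left(2 + G\right)}{-18 + G} = \frac{-31 + G}{-18 + G}$)
$q{\left(48 \right)} - 2398 = \frac{-31 + 48}{-18 + 48} - 2398 = \frac{1}{30} \cdot 17 - 2398 = \frac{17}{30} - 2398 = - \frac{71923}{30}$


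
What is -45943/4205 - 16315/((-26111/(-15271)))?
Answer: -1048860082498/109796755 ≈ -9552.7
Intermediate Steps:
-45943/4205 - 16315/((-26111/(-15271))) = -45943*1/4205 - 16315/((-26111*(-1/15271))) = -45943/4205 - 16315/26111/15271 = -45943/4205 - 16315*15271/26111 = -45943/4205 - 249146365/26111 = -1048860082498/109796755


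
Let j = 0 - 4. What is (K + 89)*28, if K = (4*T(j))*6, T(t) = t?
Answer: -196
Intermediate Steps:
j = -4
K = -96 (K = (4*(-4))*6 = -16*6 = -96)
(K + 89)*28 = (-96 + 89)*28 = -7*28 = -196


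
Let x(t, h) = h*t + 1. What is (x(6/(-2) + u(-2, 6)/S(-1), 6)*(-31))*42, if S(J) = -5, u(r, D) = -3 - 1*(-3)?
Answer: 22134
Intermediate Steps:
u(r, D) = 0 (u(r, D) = -3 + 3 = 0)
x(t, h) = 1 + h*t
(x(6/(-2) + u(-2, 6)/S(-1), 6)*(-31))*42 = ((1 + 6*(6/(-2) + 0/(-5)))*(-31))*42 = ((1 + 6*(6*(-½) + 0*(-⅕)))*(-31))*42 = ((1 + 6*(-3 + 0))*(-31))*42 = ((1 + 6*(-3))*(-31))*42 = ((1 - 18)*(-31))*42 = -17*(-31)*42 = 527*42 = 22134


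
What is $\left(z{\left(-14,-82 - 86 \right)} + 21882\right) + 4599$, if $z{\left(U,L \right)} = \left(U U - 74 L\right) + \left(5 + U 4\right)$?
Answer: $39058$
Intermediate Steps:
$z{\left(U,L \right)} = 5 + U^{2} - 74 L + 4 U$ ($z{\left(U,L \right)} = \left(U^{2} - 74 L\right) + \left(5 + 4 U\right) = 5 + U^{2} - 74 L + 4 U$)
$\left(z{\left(-14,-82 - 86 \right)} + 21882\right) + 4599 = \left(\left(5 + \left(-14\right)^{2} - 74 \left(-82 - 86\right) + 4 \left(-14\right)\right) + 21882\right) + 4599 = \left(\left(5 + 196 - 74 \left(-82 - 86\right) - 56\right) + 21882\right) + 4599 = \left(\left(5 + 196 - -12432 - 56\right) + 21882\right) + 4599 = \left(\left(5 + 196 + 12432 - 56\right) + 21882\right) + 4599 = \left(12577 + 21882\right) + 4599 = 34459 + 4599 = 39058$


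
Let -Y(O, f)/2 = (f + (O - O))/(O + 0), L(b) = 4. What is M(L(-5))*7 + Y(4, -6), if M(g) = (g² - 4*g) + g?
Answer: 31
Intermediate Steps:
Y(O, f) = -2*f/O (Y(O, f) = -2*(f + (O - O))/(O + 0) = -2*(f + 0)/O = -2*f/O)
M(g) = g² - 3*g
M(L(-5))*7 + Y(4, -6) = (4*(-3 + 4))*7 - 2*(-6)/4 = (4*1)*7 - 2*(-6)*¼ = 4*7 + 3 = 28 + 3 = 31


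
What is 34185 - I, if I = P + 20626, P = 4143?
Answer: 9416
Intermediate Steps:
I = 24769 (I = 4143 + 20626 = 24769)
34185 - I = 34185 - 1*24769 = 34185 - 24769 = 9416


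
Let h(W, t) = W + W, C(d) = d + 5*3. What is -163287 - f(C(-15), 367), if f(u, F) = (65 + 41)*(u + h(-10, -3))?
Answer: -161167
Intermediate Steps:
C(d) = 15 + d (C(d) = d + 15 = 15 + d)
h(W, t) = 2*W
f(u, F) = -2120 + 106*u (f(u, F) = (65 + 41)*(u + 2*(-10)) = 106*(u - 20) = 106*(-20 + u) = -2120 + 106*u)
-163287 - f(C(-15), 367) = -163287 - (-2120 + 106*(15 - 15)) = -163287 - (-2120 + 106*0) = -163287 - (-2120 + 0) = -163287 - 1*(-2120) = -163287 + 2120 = -161167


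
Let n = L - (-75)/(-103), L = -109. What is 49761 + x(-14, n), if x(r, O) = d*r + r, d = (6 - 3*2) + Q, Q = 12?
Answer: 49579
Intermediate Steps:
n = -11302/103 (n = -109 - (-75)/(-103) = -109 - (-75)*(-1)/103 = -109 - 1*75/103 = -109 - 75/103 = -11302/103 ≈ -109.73)
d = 12 (d = (6 - 3*2) + 12 = (6 - 6) + 12 = 0 + 12 = 12)
x(r, O) = 13*r (x(r, O) = 12*r + r = 13*r)
49761 + x(-14, n) = 49761 + 13*(-14) = 49761 - 182 = 49579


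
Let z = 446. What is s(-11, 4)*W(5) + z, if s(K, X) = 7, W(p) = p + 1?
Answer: 488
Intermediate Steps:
W(p) = 1 + p
s(-11, 4)*W(5) + z = 7*(1 + 5) + 446 = 7*6 + 446 = 42 + 446 = 488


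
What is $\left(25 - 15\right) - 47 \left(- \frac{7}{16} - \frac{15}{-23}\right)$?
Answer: $- \frac{33}{368} \approx -0.089674$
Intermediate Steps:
$\left(25 - 15\right) - 47 \left(- \frac{7}{16} - \frac{15}{-23}\right) = 10 - 47 \left(\left(-7\right) \frac{1}{16} - - \frac{15}{23}\right) = 10 - 47 \left(- \frac{7}{16} + \frac{15}{23}\right) = 10 - \frac{3713}{368} = - \frac{33}{368}$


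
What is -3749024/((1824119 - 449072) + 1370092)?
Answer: -3749024/2745139 ≈ -1.3657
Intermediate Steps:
-3749024/((1824119 - 449072) + 1370092) = -3749024/(1375047 + 1370092) = -3749024/2745139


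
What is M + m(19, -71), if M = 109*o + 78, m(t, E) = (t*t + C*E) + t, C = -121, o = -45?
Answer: 4144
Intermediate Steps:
m(t, E) = t + t**2 - 121*E (m(t, E) = (t*t - 121*E) + t = (t**2 - 121*E) + t = t + t**2 - 121*E)
M = -4827 (M = 109*(-45) + 78 = -4905 + 78 = -4827)
M + m(19, -71) = -4827 + (19 + 19**2 - 121*(-71)) = -4827 + (19 + 361 + 8591) = -4827 + 8971 = 4144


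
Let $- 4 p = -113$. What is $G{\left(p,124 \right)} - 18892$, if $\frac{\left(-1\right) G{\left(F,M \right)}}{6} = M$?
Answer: $-19636$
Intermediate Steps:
$p = \frac{113}{4}$ ($p = \left(- \frac{1}{4}\right) \left(-113\right) = \frac{113}{4} \approx 28.25$)
$G{\left(F,M \right)} = - 6 M$
$G{\left(p,124 \right)} - 18892 = \left(-6\right) 124 - 18892 = -744 - 18892 = -19636$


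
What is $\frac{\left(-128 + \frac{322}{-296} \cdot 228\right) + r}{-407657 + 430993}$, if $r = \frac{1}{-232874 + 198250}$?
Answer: $- \frac{481723749}{29895469568} \approx -0.016114$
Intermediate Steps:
$r = - \frac{1}{34624}$ ($r = \frac{1}{-34624} = - \frac{1}{34624} \approx -2.8882 \cdot 10^{-5}$)
$\frac{\left(-128 + \frac{322}{-296} \cdot 228\right) + r}{-407657 + 430993} = \frac{\left(-128 + \frac{322}{-296} \cdot 228\right) - \frac{1}{34624}}{-407657 + 430993} = \frac{\left(-128 + 322 \left(- \frac{1}{296}\right) 228\right) - \frac{1}{34624}}{23336} = \left(\left(-128 - \frac{9177}{37}\right) - \frac{1}{34624}\right) \frac{1}{23336} = \left(- \frac{13913}{37} - \frac{1}{34624}\right) \frac{1}{23336} = \left(- \frac{481723749}{1281088}\right) \frac{1}{23336} = - \frac{481723749}{29895469568}$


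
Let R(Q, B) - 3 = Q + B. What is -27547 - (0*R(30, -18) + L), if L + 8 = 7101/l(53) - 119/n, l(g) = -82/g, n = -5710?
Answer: -2686336177/117055 ≈ -22949.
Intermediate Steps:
R(Q, B) = 3 + B + Q (R(Q, B) = 3 + (Q + B) = 3 + (B + Q) = 3 + B + Q)
L = -538177908/117055 (L = -8 + (7101/((-82/53)) - 119/(-5710)) = -8 + (7101/((-82*1/53)) - 119*(-1/5710)) = -8 + (7101/(-82/53) + 119/5710) = -8 + (7101*(-53/82) + 119/5710) = -8 + (-376353/82 + 119/5710) = -8 - 537241468/117055 = -538177908/117055 ≈ -4597.6)
-27547 - (0*R(30, -18) + L) = -27547 - (0*(3 - 18 + 30) - 538177908/117055) = -27547 - (0*15 - 538177908/117055) = -27547 - (0 - 538177908/117055) = -27547 - 1*(-538177908/117055) = -27547 + 538177908/117055 = -2686336177/117055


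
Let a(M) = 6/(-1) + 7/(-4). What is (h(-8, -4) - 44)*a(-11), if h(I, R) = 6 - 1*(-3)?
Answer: 1085/4 ≈ 271.25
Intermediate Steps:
h(I, R) = 9 (h(I, R) = 6 + 3 = 9)
a(M) = -31/4 (a(M) = 6*(-1) + 7*(-¼) = -6 - 7/4 = -31/4)
(h(-8, -4) - 44)*a(-11) = (9 - 44)*(-31/4) = -35*(-31/4) = 1085/4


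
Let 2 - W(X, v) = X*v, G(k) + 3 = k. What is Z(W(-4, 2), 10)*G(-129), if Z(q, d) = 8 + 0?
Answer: -1056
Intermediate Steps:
G(k) = -3 + k
W(X, v) = 2 - X*v
Z(q, d) = 8
Z(W(-4, 2), 10)*G(-129) = 8*(-3 - 129) = 8*(-132) = -1056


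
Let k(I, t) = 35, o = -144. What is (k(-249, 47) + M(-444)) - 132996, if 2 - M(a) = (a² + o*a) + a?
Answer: -393587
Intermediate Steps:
M(a) = 2 - a² + 143*a (M(a) = 2 - ((a² - 144*a) + a) = 2 - (a² - 143*a) = 2 + (-a² + 143*a) = 2 - a² + 143*a)
(k(-249, 47) + M(-444)) - 132996 = (35 + (2 - 1*(-444)² + 143*(-444))) - 132996 = (35 + (2 - 1*197136 - 63492)) - 132996 = (35 + (2 - 197136 - 63492)) - 132996 = (35 - 260626) - 132996 = -260591 - 132996 = -393587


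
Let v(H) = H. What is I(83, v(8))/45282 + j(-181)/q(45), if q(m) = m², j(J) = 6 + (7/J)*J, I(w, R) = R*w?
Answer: 322211/15282675 ≈ 0.021083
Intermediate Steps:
j(J) = 13 (j(J) = 6 + 7 = 13)
I(83, v(8))/45282 + j(-181)/q(45) = (8*83)/45282 + 13/(45²) = 664*(1/45282) + 13/2025 = 332/22641 + 13*(1/2025) = 332/22641 + 13/2025 = 322211/15282675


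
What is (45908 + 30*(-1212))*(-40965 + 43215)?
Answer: 21483000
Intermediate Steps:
(45908 + 30*(-1212))*(-40965 + 43215) = (45908 - 36360)*2250 = 9548*2250 = 21483000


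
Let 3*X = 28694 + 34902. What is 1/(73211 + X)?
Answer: 3/283229 ≈ 1.0592e-5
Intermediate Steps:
X = 63596/3 (X = (28694 + 34902)/3 = (⅓)*63596 = 63596/3 ≈ 21199.)
1/(73211 + X) = 1/(73211 + 63596/3) = 1/(283229/3) = 3/283229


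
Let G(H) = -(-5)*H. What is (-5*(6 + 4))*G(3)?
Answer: -750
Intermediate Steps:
G(H) = 5*H
(-5*(6 + 4))*G(3) = (-5*(6 + 4))*(5*3) = -5*10*15 = -1*50*15 = -50*15 = -750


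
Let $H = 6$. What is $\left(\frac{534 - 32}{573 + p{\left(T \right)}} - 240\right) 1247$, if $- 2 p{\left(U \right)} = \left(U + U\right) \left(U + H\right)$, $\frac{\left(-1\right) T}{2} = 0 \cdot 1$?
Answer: $- \frac{170861446}{573} \approx -2.9819 \cdot 10^{5}$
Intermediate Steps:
$T = 0$ ($T = - 2 \cdot 0 \cdot 1 = \left(-2\right) 0 = 0$)
$p{\left(U \right)} = - U \left(6 + U\right)$ ($p{\left(U \right)} = - \frac{\left(U + U\right) \left(U + 6\right)}{2} = - \frac{2 U \left(6 + U\right)}{2} = - U \left(6 + U\right)$)
$\left(\frac{534 - 32}{573 + p{\left(T \right)}} - 240\right) 1247 = \left(\frac{534 - 32}{573 - 0 \left(6 + 0\right)} - 240\right) 1247 = \left(\frac{502}{573 - 0 \cdot 6} - 240\right) 1247 = \left(\frac{502}{573 + 0} - 240\right) 1247 = \left(\frac{502}{573} - 240\right) 1247 = \left(- \frac{137018}{573}\right) 1247 = - \frac{170861446}{573}$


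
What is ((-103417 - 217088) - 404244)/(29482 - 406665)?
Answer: 724749/377183 ≈ 1.9215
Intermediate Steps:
((-103417 - 217088) - 404244)/(29482 - 406665) = (-320505 - 404244)/(-377183) = -724749*(-1/377183) = 724749/377183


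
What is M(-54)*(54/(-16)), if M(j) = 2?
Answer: -27/4 ≈ -6.7500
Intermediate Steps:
M(-54)*(54/(-16)) = 2*(54/(-16)) = 2*(54*(-1/16)) = 2*(-27/8) = -27/4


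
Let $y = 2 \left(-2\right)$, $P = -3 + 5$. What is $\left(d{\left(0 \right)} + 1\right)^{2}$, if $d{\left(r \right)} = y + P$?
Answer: $1$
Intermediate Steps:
$P = 2$
$y = -4$
$d{\left(r \right)} = -2$ ($d{\left(r \right)} = -4 + 2 = -2$)
$\left(d{\left(0 \right)} + 1\right)^{2} = \left(-2 + 1\right)^{2} = \left(-1\right)^{2} = 1$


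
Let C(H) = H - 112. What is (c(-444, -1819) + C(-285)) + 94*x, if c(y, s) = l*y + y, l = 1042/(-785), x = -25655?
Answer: -1893279987/785 ≈ -2.4118e+6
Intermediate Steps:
l = -1042/785 (l = 1042*(-1/785) = -1042/785 ≈ -1.3274)
c(y, s) = -257*y/785 (c(y, s) = -1042*y/785 + y = -257*y/785)
C(H) = -112 + H
(c(-444, -1819) + C(-285)) + 94*x = (-257/785*(-444) + (-112 - 285)) + 94*(-25655) = (114108/785 - 397) - 2411570 = -197537/785 - 2411570 = -1893279987/785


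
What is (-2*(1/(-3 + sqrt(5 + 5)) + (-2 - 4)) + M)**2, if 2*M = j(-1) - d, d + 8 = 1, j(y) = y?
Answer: 121 - 36*sqrt(10) ≈ 7.1580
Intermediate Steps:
d = -7 (d = -8 + 1 = -7)
M = 3 (M = (-1 - 1*(-7))/2 = (-1 + 7)/2 = (1/2)*6 = 3)
(-2*(1/(-3 + sqrt(5 + 5)) + (-2 - 4)) + M)**2 = (-2*(1/(-3 + sqrt(5 + 5)) + (-2 - 4)) + 3)**2 = (-2*(1/(-3 + sqrt(10)) - 6) + 3)**2 = (-2*(-6 + 1/(-3 + sqrt(10))) + 3)**2 = ((12 - 2/(-3 + sqrt(10))) + 3)**2 = (15 - 2/(-3 + sqrt(10)))**2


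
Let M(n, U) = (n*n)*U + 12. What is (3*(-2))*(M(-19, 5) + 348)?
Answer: -12990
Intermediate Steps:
M(n, U) = 12 + U*n**2 (M(n, U) = n**2*U + 12 = U*n**2 + 12 = 12 + U*n**2)
(3*(-2))*(M(-19, 5) + 348) = (3*(-2))*((12 + 5*(-19)**2) + 348) = -6*((12 + 5*361) + 348) = -6*((12 + 1805) + 348) = -6*(1817 + 348) = -6*2165 = -12990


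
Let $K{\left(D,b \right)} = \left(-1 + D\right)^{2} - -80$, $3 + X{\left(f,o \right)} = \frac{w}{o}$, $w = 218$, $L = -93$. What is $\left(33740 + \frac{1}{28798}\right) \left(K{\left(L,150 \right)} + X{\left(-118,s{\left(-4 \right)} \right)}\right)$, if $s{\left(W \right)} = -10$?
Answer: $\frac{21597714412788}{71995} \approx 2.9999 \cdot 10^{8}$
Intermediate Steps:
$X{\left(f,o \right)} = -3 + \frac{218}{o}$
$K{\left(D,b \right)} = 80 + \left(-1 + D\right)^{2}$ ($K{\left(D,b \right)} = \left(-1 + D\right)^{2} + 80 = 80 + \left(-1 + D\right)^{2}$)
$\left(33740 + \frac{1}{28798}\right) \left(K{\left(L,150 \right)} + X{\left(-118,s{\left(-4 \right)} \right)}\right) = \left(33740 + \frac{1}{28798}\right) \left(\left(80 + \left(-1 - 93\right)^{2}\right) + \left(-3 + \frac{218}{-10}\right)\right) = \left(33740 + \frac{1}{28798}\right) \left(\left(80 + \left(-94\right)^{2}\right) + \left(-3 + 218 \left(- \frac{1}{10}\right)\right)\right) = \frac{971644521 \left(\left(80 + 8836\right) - \frac{124}{5}\right)}{28798} = \frac{971644521 \left(8916 - \frac{124}{5}\right)}{28798} = \frac{971644521}{28798} \cdot \frac{44456}{5} = \frac{21597714412788}{71995}$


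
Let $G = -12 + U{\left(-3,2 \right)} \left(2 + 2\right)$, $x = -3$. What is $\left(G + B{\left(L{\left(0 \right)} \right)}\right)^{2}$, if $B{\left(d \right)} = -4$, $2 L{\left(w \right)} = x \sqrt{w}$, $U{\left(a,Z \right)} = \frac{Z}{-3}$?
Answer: $\frac{3136}{9} \approx 348.44$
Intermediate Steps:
$U{\left(a,Z \right)} = - \frac{Z}{3}$ ($U{\left(a,Z \right)} = Z \left(- \frac{1}{3}\right) = - \frac{Z}{3}$)
$L{\left(w \right)} = - \frac{3 \sqrt{w}}{2}$ ($L{\left(w \right)} = \frac{\left(-3\right) \sqrt{w}}{2} = - \frac{3 \sqrt{w}}{2}$)
$G = - \frac{44}{3}$ ($G = -12 + \left(- \frac{1}{3}\right) 2 \left(2 + 2\right) = -12 - \frac{8}{3} = - \frac{44}{3} \approx -14.667$)
$\left(G + B{\left(L{\left(0 \right)} \right)}\right)^{2} = \left(- \frac{44}{3} - 4\right)^{2} = \left(- \frac{56}{3}\right)^{2} = \frac{3136}{9}$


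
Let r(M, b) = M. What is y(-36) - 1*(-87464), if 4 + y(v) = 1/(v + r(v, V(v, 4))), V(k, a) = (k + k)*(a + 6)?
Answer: 6297119/72 ≈ 87460.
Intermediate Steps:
V(k, a) = 2*k*(6 + a) (V(k, a) = (2*k)*(6 + a) = 2*k*(6 + a))
y(v) = -4 + 1/(2*v) (y(v) = -4 + 1/(v + v) = -4 + 1/(2*v))
y(-36) - 1*(-87464) = (-4 + (1/2)/(-36)) - 1*(-87464) = (-4 + (1/2)*(-1/36)) + 87464 = (-4 - 1/72) + 87464 = -289/72 + 87464 = 6297119/72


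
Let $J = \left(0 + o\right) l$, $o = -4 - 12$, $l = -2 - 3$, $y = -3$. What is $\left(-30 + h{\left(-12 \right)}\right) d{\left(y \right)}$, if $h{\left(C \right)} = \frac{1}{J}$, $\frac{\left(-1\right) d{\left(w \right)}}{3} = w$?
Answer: $- \frac{21591}{80} \approx -269.89$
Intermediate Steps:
$d{\left(w \right)} = - 3 w$
$l = -5$ ($l = -2 - 3 = -5$)
$o = -16$ ($o = -4 - 12 = -16$)
$J = 80$ ($J = \left(0 - 16\right) \left(-5\right) = \left(-16\right) \left(-5\right) = 80$)
$h{\left(C \right)} = \frac{1}{80}$
$\left(-30 + h{\left(-12 \right)}\right) d{\left(y \right)} = \left(-30 + \frac{1}{80}\right) \left(\left(-3\right) \left(-3\right)\right) = \left(- \frac{2399}{80}\right) 9 = - \frac{21591}{80}$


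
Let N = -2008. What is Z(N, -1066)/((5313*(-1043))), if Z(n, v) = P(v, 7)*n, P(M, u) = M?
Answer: -2140528/5541459 ≈ -0.38628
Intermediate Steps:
Z(n, v) = n*v (Z(n, v) = v*n = n*v)
Z(N, -1066)/((5313*(-1043))) = (-2008*(-1066))/((5313*(-1043))) = 2140528/(-5541459) = 2140528*(-1/5541459) = -2140528/5541459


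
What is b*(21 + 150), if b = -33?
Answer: -5643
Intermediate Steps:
b*(21 + 150) = -33*(21 + 150) = -33*171 = -5643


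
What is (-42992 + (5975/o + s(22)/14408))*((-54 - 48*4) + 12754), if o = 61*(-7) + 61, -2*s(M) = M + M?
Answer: -177298565090989/329583 ≈ -5.3795e+8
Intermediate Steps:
s(M) = -M (s(M) = -(M + M)/2 = -M)
o = -366 (o = -427 + 61 = -366)
(-42992 + (5975/o + s(22)/14408))*((-54 - 48*4) + 12754) = (-42992 + (5975/(-366) - 1*22/14408))*((-54 - 48*4) + 12754) = (-42992 + (5975*(-1/366) - 22*1/14408))*((-54 - 192) + 12754) = (-42992 + (-5975/366 - 11/7204))*(-246 + 12754) = (-42992 - 21523963/1318332)*12508 = -56699253307/1318332*12508 = -177298565090989/329583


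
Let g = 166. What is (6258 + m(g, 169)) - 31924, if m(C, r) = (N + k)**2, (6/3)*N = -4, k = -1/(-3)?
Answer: -230969/9 ≈ -25663.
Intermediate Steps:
k = 1/3 (k = -1*(-1/3) = 1/3 ≈ 0.33333)
N = -2 (N = (1/2)*(-4) = -2)
m(C, r) = 25/9 (m(C, r) = (-2 + 1/3)**2 = (-5/3)**2 = 25/9)
(6258 + m(g, 169)) - 31924 = (6258 + 25/9) - 31924 = 56347/9 - 31924 = -230969/9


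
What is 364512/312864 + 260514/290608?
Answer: 23810411/11549896 ≈ 2.0615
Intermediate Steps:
364512/312864 + 260514/290608 = 364512*(1/312864) + 260514*(1/290608) = 3797/3259 + 3177/3544 = 23810411/11549896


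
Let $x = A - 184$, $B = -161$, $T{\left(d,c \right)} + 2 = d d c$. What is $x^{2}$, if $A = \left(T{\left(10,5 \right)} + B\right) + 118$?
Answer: $73441$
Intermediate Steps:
$T{\left(d,c \right)} = -2 + c d^{2}$ ($T{\left(d,c \right)} = -2 + d d c = -2 + d^{2} c = -2 + c d^{2}$)
$A = 455$ ($A = \left(\left(-2 + 5 \cdot 10^{2}\right) - 161\right) + 118 = \left(\left(-2 + 5 \cdot 100\right) - 161\right) + 118 = \left(\left(-2 + 500\right) - 161\right) + 118 = \left(498 - 161\right) + 118 = 337 + 118 = 455$)
$x = 271$ ($x = 455 - 184 = 271$)
$x^{2} = 271^{2} = 73441$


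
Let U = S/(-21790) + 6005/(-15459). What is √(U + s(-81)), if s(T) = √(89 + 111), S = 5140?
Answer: √(-708426591347181 + 11346900715959210*√2)/33685161 ≈ 3.6767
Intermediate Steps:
U = -21030821/33685161 (U = 5140/(-21790) + 6005/(-15459) = 5140*(-1/21790) + 6005*(-1/15459) = -514/2179 - 6005/15459 = -21030821/33685161 ≈ -0.62434)
s(T) = 10*√2 (s(T) = √200 = 10*√2)
√(U + s(-81)) = √(-21030821/33685161 + 10*√2)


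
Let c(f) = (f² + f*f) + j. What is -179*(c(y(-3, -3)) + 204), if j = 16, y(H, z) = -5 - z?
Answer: -40812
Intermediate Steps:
c(f) = 16 + 2*f² (c(f) = (f² + f*f) + 16 = (f² + f²) + 16 = 2*f² + 16 = 16 + 2*f²)
-179*(c(y(-3, -3)) + 204) = -179*((16 + 2*(-5 - 1*(-3))²) + 204) = -179*((16 + 2*(-5 + 3)²) + 204) = -179*((16 + 2*(-2)²) + 204) = -179*((16 + 2*4) + 204) = -179*((16 + 8) + 204) = -179*(24 + 204) = -179*228 = -40812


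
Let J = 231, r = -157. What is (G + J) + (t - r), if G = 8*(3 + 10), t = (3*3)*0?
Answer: 492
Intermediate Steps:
t = 0 (t = 9*0 = 0)
G = 104 (G = 8*13 = 104)
(G + J) + (t - r) = (104 + 231) + (0 - 1*(-157)) = 335 + (0 + 157) = 335 + 157 = 492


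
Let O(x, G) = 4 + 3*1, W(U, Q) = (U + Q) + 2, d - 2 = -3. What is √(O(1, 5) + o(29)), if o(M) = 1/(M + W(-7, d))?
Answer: 9*√46/23 ≈ 2.6540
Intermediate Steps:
d = -1 (d = 2 - 3 = -1)
W(U, Q) = 2 + Q + U (W(U, Q) = (Q + U) + 2 = 2 + Q + U)
o(M) = 1/(-6 + M) (o(M) = 1/(M + (2 - 1 - 7)) = 1/(M - 6) = 1/(-6 + M))
O(x, G) = 7 (O(x, G) = 4 + 3 = 7)
√(O(1, 5) + o(29)) = √(7 + 1/(-6 + 29)) = √(7 + 1/23) = √(162/23) = 9*√46/23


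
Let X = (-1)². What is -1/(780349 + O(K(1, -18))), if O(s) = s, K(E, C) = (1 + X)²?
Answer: -1/780353 ≈ -1.2815e-6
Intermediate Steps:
X = 1
K(E, C) = 4 (K(E, C) = (1 + 1)² = 2² = 4)
-1/(780349 + O(K(1, -18))) = -1/(780349 + 4) = -1/780353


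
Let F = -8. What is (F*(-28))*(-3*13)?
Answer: -8736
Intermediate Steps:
(F*(-28))*(-3*13) = (-8*(-28))*(-3*13) = 224*(-39) = -8736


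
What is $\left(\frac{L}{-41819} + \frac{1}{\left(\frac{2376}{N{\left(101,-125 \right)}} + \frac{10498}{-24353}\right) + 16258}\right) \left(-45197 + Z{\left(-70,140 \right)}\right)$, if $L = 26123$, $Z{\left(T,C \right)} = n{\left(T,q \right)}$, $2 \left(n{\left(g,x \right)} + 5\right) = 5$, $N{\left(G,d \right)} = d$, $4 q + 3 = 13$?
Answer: $\frac{116722311979336373319}{4134411119091536} \approx 28232.0$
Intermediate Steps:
$q = \frac{5}{2}$ ($q = - \frac{3}{4} + \frac{1}{4} \cdot 13 = - \frac{3}{4} + \frac{13}{4} = \frac{5}{2} \approx 2.5$)
$n{\left(g,x \right)} = - \frac{5}{2}$ ($n{\left(g,x \right)} = -5 + \frac{1}{2} \cdot 5 = -5 + \frac{5}{2} = - \frac{5}{2}$)
$Z{\left(T,C \right)} = - \frac{5}{2}$
$\left(\frac{L}{-41819} + \frac{1}{\left(\frac{2376}{N{\left(101,-125 \right)}} + \frac{10498}{-24353}\right) + 16258}\right) \left(-45197 + Z{\left(-70,140 \right)}\right) = \left(\frac{26123}{-41819} + \frac{1}{\left(\frac{2376}{-125} + \frac{10498}{-24353}\right) + 16258}\right) \left(-45197 - \frac{5}{2}\right) = \left(26123 \left(- \frac{1}{41819}\right) + \frac{1}{\left(2376 \left(- \frac{1}{125}\right) + 10498 \left(- \frac{1}{24353}\right)\right) + 16258}\right) \left(- \frac{90399}{2}\right) = \left(- \frac{26123}{41819} + \frac{1}{\left(- \frac{2376}{125} - \frac{10498}{24353}\right) + 16258}\right) \left(- \frac{90399}{2}\right) = \left(- \frac{26123}{41819} + \frac{1}{- \frac{59174978}{3044125} + 16258}\right) \left(- \frac{90399}{2}\right) = \left(- \frac{26123}{41819} + \frac{1}{\frac{49432209272}{3044125}}\right) \left(- \frac{90399}{2}\right) = \left(- \frac{26123}{41819} + \frac{3044125}{49432209272}\right) \left(- \frac{90399}{2}\right) = \left(- \frac{1291190300549081}{2067205559545768}\right) \left(- \frac{90399}{2}\right) = \frac{116722311979336373319}{4134411119091536}$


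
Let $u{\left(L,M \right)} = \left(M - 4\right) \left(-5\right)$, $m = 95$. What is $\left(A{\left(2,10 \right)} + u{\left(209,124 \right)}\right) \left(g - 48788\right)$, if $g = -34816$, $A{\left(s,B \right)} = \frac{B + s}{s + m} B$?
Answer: $\frac{4855720320}{97} \approx 5.0059 \cdot 10^{7}$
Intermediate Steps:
$A{\left(s,B \right)} = \frac{B \left(B + s\right)}{95 + s}$ ($A{\left(s,B \right)} = \frac{B + s}{s + 95} B = \frac{B + s}{95 + s} B = \frac{B \left(B + s\right)}{95 + s}$)
$u{\left(L,M \right)} = 20 - 5 M$ ($u{\left(L,M \right)} = \left(-4 + M\right) \left(-5\right) = 20 - 5 M$)
$\left(A{\left(2,10 \right)} + u{\left(209,124 \right)}\right) \left(g - 48788\right) = \left(\frac{10 \left(10 + 2\right)}{95 + 2} + \left(20 - 620\right)\right) \left(-34816 - 48788\right) = \left(10 \cdot \frac{1}{97} \cdot 12 + \left(20 - 620\right)\right) \left(-83604\right) = \left(10 \cdot \frac{1}{97} \cdot 12 - 600\right) \left(-83604\right) = \left(\frac{120}{97} - 600\right) \left(-83604\right) = \left(- \frac{58080}{97}\right) \left(-83604\right) = \frac{4855720320}{97}$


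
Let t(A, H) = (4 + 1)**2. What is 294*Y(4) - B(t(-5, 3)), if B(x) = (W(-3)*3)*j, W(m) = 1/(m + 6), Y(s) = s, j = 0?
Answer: 1176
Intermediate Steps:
t(A, H) = 25 (t(A, H) = 5**2 = 25)
W(m) = 1/(6 + m)
B(x) = 0 (B(x) = (3/(6 - 3))*0 = (3/3)*0 = ((1/3)*3)*0 = 1*0 = 0)
294*Y(4) - B(t(-5, 3)) = 294*4 - 1*0 = 1176 + 0 = 1176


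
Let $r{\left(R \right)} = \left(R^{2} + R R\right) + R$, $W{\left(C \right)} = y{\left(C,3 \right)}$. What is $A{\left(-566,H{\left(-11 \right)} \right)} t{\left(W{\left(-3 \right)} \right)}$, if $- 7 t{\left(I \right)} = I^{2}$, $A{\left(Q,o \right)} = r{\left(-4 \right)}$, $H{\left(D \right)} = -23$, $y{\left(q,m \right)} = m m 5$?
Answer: $-8100$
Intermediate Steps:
$y{\left(q,m \right)} = 5 m^{2}$ ($y{\left(q,m \right)} = m^{2} \cdot 5 = 5 m^{2}$)
$W{\left(C \right)} = 45$ ($W{\left(C \right)} = 5 \cdot 3^{2} = 5 \cdot 9 = 45$)
$r{\left(R \right)} = R + 2 R^{2}$ ($r{\left(R \right)} = \left(R^{2} + R^{2}\right) + R = 2 R^{2} + R = R + 2 R^{2}$)
$A{\left(Q,o \right)} = 28$ ($A{\left(Q,o \right)} = - 4 \left(1 + 2 \left(-4\right)\right) = - 4 \left(1 - 8\right) = \left(-4\right) \left(-7\right) = 28$)
$t{\left(I \right)} = - \frac{I^{2}}{7}$
$A{\left(-566,H{\left(-11 \right)} \right)} t{\left(W{\left(-3 \right)} \right)} = 28 \left(- \frac{45^{2}}{7}\right) = 28 \left(\left(- \frac{1}{7}\right) 2025\right) = 28 \left(- \frac{2025}{7}\right) = -8100$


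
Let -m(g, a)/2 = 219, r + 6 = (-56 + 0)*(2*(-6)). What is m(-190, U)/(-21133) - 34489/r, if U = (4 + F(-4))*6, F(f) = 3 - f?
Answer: -728564329/14074578 ≈ -51.765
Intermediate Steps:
U = 66 (U = (4 + (3 - 1*(-4)))*6 = (4 + (3 + 4))*6 = (4 + 7)*6 = 11*6 = 66)
r = 666 (r = -6 + (-56 + 0)*(2*(-6)) = -6 - 56*(-12) = -6 + 672 = 666)
m(g, a) = -438 (m(g, a) = -2*219 = -438)
m(-190, U)/(-21133) - 34489/r = -438/(-21133) - 34489/666 = -438*(-1/21133) - 34489*1/666 = 438/21133 - 34489/666 = -728564329/14074578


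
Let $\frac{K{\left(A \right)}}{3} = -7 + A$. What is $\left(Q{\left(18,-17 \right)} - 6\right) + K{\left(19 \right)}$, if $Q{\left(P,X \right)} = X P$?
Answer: $-276$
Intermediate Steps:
$K{\left(A \right)} = -21 + 3 A$ ($K{\left(A \right)} = 3 \left(-7 + A\right) = -21 + 3 A$)
$Q{\left(P,X \right)} = P X$
$\left(Q{\left(18,-17 \right)} - 6\right) + K{\left(19 \right)} = \left(18 \left(-17\right) - 6\right) + \left(-21 + 3 \cdot 19\right) = \left(-306 - 6\right) + \left(-21 + 57\right) = -312 + 36 = -276$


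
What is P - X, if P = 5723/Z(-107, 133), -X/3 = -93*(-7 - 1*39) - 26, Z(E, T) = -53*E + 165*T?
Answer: 352275419/27616 ≈ 12756.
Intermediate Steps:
X = -12756 (X = -3*(-93*(-7 - 1*39) - 26) = -3*(-93*(-7 - 39) - 26) = -3*(-93*(-46) - 26) = -3*(4278 - 26) = -3*4252 = -12756)
P = 5723/27616 (P = 5723/(-53*(-107) + 165*133) = 5723/(5671 + 21945) = 5723/27616 ≈ 0.20723)
P - X = 5723/27616 - 1*(-12756) = 5723/27616 + 12756 = 352275419/27616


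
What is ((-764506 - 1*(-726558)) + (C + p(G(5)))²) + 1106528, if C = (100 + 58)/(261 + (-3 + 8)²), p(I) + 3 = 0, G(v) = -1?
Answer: 21851514920/20449 ≈ 1.0686e+6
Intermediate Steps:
p(I) = -3 (p(I) = -3 + 0 = -3)
C = 79/143 (C = 158/(261 + 5²) = 158/(261 + 25) = 158/286 = 158*(1/286) = 79/143 ≈ 0.55245)
((-764506 - 1*(-726558)) + (C + p(G(5)))²) + 1106528 = ((-764506 - 1*(-726558)) + (79/143 - 3)²) + 1106528 = ((-764506 + 726558) + (-350/143)²) + 1106528 = (-37948 + 122500/20449) + 1106528 = -775876152/20449 + 1106528 = 21851514920/20449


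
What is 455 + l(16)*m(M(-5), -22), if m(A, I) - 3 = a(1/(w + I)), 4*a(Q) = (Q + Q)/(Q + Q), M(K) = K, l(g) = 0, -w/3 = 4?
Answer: 455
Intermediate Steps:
w = -12 (w = -3*4 = -12)
a(Q) = ¼ (a(Q) = ((Q + Q)/(Q + Q))/4 = ((2*Q)/((2*Q)))/4 = ((2*Q)*(1/(2*Q)))/4 = (¼)*1 = ¼)
m(A, I) = 13/4 (m(A, I) = 3 + ¼ = 13/4)
455 + l(16)*m(M(-5), -22) = 455 + 0*(13/4) = 455 + 0 = 455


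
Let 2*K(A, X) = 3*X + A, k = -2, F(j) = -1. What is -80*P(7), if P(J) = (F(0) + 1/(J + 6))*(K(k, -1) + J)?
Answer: 4320/13 ≈ 332.31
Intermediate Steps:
K(A, X) = A/2 + 3*X/2 (K(A, X) = (3*X + A)/2 = (A + 3*X)/2 = A/2 + 3*X/2)
P(J) = (-1 + 1/(6 + J))*(-5/2 + J) (P(J) = (-1 + 1/(J + 6))*(((½)*(-2) + (3/2)*(-1)) + J) = (-1 + 1/(6 + J))*((-1 - 3/2) + J) = (-1 + 1/(6 + J))*(-5/2 + J))
-80*P(7) = -40*(25 - 5*7 - 2*7²)/(6 + 7) = -40*(25 - 35 - 2*49)/13 = -40*(25 - 35 - 98)/13 = -40*(-108)/13 = -80*(-54/13) = 4320/13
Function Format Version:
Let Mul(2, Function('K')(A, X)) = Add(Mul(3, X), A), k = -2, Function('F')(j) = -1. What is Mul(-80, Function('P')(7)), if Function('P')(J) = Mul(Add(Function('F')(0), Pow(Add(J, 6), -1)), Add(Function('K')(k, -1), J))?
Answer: Rational(4320, 13) ≈ 332.31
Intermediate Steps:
Function('K')(A, X) = Add(Mul(Rational(1, 2), A), Mul(Rational(3, 2), X)) (Function('K')(A, X) = Mul(Rational(1, 2), Add(Mul(3, X), A)) = Mul(Rational(1, 2), Add(A, Mul(3, X))) = Add(Mul(Rational(1, 2), A), Mul(Rational(3, 2), X)))
Function('P')(J) = Mul(Add(-1, Pow(Add(6, J), -1)), Add(Rational(-5, 2), J)) (Function('P')(J) = Mul(Add(-1, Pow(Add(J, 6), -1)), Add(Add(Mul(Rational(1, 2), -2), Mul(Rational(3, 2), -1)), J)) = Mul(Add(-1, Pow(Add(6, J), -1)), Add(Add(-1, Rational(-3, 2)), J)) = Mul(Add(-1, Pow(Add(6, J), -1)), Add(Rational(-5, 2), J)))
Mul(-80, Function('P')(7)) = Mul(-80, Mul(Rational(1, 2), Pow(Add(6, 7), -1), Add(25, Mul(-5, 7), Mul(-2, Pow(7, 2))))) = Mul(-80, Mul(Rational(1, 2), Pow(13, -1), Add(25, -35, Mul(-2, 49)))) = Mul(-80, Mul(Rational(1, 2), Rational(1, 13), Add(25, -35, -98))) = Mul(-80, Mul(Rational(1, 2), Rational(1, 13), -108)) = Mul(-80, Rational(-54, 13)) = Rational(4320, 13)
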